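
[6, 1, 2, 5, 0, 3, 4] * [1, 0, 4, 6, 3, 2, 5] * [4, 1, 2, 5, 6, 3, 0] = [3, 4, 6, 2, 1, 0, 5]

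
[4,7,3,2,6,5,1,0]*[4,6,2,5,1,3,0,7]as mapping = [0→1,1→7,2→5,3→2,4→0,5→3,6→6,7→4]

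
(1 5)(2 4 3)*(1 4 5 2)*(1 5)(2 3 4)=(1 3 5 2)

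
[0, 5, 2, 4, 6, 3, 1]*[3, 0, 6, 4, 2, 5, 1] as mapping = [0→3, 1→5, 2→6, 3→2, 4→1, 5→4, 6→0] 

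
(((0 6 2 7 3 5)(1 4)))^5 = (0 5 3 7 2 6)(1 4)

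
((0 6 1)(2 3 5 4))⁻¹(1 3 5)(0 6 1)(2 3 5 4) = (0 5 4)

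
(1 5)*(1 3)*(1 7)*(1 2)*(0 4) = (0 4)(1 5 3 7 2)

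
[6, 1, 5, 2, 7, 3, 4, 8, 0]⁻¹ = [8, 1, 3, 5, 6, 2, 0, 4, 7]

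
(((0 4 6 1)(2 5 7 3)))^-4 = ()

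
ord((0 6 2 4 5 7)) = 6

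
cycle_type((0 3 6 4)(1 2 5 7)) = 4^2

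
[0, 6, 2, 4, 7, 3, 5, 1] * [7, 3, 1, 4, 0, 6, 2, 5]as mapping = [0→7, 1→2, 2→1, 3→0, 4→5, 5→4, 6→6, 7→3]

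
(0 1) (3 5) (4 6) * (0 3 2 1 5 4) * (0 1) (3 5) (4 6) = (0 3 6 1 5 2) 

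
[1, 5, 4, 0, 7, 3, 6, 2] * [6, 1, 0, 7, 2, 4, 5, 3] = [1, 4, 2, 6, 3, 7, 5, 0]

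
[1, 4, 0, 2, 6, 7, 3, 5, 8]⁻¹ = [2, 0, 3, 6, 1, 7, 4, 5, 8]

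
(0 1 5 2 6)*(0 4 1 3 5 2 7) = (0 3 5 7)(1 2 6 4)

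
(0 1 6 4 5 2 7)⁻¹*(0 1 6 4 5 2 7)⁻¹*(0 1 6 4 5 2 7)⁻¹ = (0 5 1 2 6 7 4)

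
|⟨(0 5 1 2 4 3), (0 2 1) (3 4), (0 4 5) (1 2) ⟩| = 720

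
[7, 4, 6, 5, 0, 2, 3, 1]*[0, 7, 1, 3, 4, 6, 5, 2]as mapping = [0→2, 1→4, 2→5, 3→6, 4→0, 5→1, 6→3, 7→7]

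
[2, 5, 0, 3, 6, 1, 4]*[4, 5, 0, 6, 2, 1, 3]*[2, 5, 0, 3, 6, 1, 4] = [2, 5, 6, 4, 3, 1, 0]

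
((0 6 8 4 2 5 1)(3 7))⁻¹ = (0 1 5 2 4 8 6)(3 7)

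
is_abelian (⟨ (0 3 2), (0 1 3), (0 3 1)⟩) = no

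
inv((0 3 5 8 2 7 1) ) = (0 1 7 2 8 5 3) 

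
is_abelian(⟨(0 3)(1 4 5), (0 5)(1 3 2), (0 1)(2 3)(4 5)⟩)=no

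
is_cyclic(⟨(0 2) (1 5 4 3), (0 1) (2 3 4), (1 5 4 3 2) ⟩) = no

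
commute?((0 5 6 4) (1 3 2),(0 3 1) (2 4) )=no:(0 5 6 4) (1 3 2)*(0 3 1) (2 4)=(0 5 6 2) (3 4),(0 3 1) (2 4)*(0 5 6 4) (1 3 2)=(0 2) (1 5 6 4) 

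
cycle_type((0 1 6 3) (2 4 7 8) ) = 4^2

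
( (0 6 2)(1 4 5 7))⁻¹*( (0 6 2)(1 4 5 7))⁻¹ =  (0 6 2)(1 5)(4 7)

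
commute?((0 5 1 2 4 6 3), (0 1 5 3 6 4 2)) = no:(0 5 1 2 4 6 3)*(0 1 5 3 6 4 2) = (0 3 1), (0 1 5 3 6 4 2)*(0 5 1 2 4 6 3) = (0 2 5)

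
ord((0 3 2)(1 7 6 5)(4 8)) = 12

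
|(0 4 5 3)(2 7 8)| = 12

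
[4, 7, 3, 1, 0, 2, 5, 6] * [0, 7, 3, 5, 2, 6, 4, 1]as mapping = [0→2, 1→1, 2→5, 3→7, 4→0, 5→3, 6→6, 7→4]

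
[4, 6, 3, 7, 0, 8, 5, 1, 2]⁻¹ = [4, 7, 8, 2, 0, 6, 1, 3, 5]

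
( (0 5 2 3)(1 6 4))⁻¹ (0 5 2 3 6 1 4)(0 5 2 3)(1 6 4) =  (0 4 6 1 5 2 3)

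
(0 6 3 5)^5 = (0 6 3 5)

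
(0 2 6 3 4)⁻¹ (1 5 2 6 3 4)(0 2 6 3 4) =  (0 1 5 6 3 4)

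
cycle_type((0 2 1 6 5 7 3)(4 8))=2.7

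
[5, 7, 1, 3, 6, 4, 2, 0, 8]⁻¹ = [7, 2, 6, 3, 5, 0, 4, 1, 8]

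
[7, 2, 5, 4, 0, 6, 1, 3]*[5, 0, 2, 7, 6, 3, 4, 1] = [1, 2, 3, 6, 5, 4, 0, 7]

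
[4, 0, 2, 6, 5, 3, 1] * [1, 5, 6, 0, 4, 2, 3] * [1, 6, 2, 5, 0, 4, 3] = [0, 6, 3, 5, 2, 1, 4]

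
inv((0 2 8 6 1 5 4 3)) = (0 3 4 5 1 6 8 2)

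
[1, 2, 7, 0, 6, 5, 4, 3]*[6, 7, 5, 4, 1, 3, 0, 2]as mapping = [0→7, 1→5, 2→2, 3→6, 4→0, 5→3, 6→1, 7→4]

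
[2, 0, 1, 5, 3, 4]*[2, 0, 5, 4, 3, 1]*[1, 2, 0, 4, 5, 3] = [3, 0, 1, 2, 5, 4]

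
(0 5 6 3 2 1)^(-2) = (0 2 6)(1 3 5)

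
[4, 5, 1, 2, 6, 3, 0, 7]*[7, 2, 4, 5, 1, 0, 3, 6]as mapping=[0→1, 1→0, 2→2, 3→4, 4→3, 5→5, 6→7, 7→6]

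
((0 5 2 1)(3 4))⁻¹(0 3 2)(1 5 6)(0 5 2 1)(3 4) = (0 2 6)(1 5 4)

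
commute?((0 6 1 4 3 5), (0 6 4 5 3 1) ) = no:(0 6 1 4 3 5)*(0 6 4 5 3 1) = (0 4 1 5 6), (0 6 4 5 3 1)*(0 6 1 4 3 5) = (0 1 6 3 4) 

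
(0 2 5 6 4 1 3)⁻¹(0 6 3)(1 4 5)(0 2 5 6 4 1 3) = (0 2 4)(1 6 3)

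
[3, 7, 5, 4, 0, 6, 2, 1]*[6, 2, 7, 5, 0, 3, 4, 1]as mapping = [0→5, 1→1, 2→3, 3→0, 4→6, 5→4, 6→7, 7→2]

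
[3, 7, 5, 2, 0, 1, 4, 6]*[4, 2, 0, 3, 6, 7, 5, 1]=[3, 1, 7, 0, 4, 2, 6, 5]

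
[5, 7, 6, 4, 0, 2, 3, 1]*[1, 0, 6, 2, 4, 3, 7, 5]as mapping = [0→3, 1→5, 2→7, 3→4, 4→1, 5→6, 6→2, 7→0]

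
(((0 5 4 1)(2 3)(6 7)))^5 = (0 5 4 1)(2 3)(6 7)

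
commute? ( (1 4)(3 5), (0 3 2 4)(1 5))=no: (1 4)(3 5)*(0 3 2 4)(1 5)=(0 3 1)(2 4 5), (0 3 2 4)(1 5)*(1 4)(3 5)=(0 5 4)(1 3 2)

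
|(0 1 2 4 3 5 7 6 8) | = 9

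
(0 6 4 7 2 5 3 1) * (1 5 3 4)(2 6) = (0 2 3 5 4 7 6 1)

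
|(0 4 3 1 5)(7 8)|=10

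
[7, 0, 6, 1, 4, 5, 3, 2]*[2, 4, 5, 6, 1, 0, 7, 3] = [3, 2, 7, 4, 1, 0, 6, 5] 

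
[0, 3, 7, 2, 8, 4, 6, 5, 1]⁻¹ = [0, 8, 3, 1, 5, 7, 6, 2, 4]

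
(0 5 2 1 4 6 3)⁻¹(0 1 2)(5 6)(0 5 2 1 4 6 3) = (1 5 4)(2 3)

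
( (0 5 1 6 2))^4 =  (0 2 6 1 5)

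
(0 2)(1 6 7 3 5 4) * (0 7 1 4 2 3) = (0 3 5 2 7)(1 6)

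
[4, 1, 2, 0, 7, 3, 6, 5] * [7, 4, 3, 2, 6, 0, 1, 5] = [6, 4, 3, 7, 5, 2, 1, 0]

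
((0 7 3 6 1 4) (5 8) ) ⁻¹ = (0 4 1 6 3 7) (5 8) 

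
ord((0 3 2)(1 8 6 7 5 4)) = 6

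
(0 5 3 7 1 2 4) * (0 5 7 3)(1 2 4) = (0 7 2 1 4 5)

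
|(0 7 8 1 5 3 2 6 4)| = 9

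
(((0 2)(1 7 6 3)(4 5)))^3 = (0 2)(1 3 6 7)(4 5)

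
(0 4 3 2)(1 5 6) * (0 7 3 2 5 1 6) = (0 4 2 7 3 5)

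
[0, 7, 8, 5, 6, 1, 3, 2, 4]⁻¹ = [0, 5, 7, 6, 8, 3, 4, 1, 2]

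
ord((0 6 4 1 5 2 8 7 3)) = 9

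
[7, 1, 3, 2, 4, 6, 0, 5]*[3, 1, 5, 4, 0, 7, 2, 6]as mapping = [0→6, 1→1, 2→4, 3→5, 4→0, 5→2, 6→3, 7→7]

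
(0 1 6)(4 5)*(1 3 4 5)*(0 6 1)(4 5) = (0 3 5 4)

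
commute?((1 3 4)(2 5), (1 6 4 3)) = no:(1 3 4)(2 5)*(1 6 4 3) = (2 5)(4 6), (1 6 4 3)*(1 3 4)(2 5) = (1 6)(2 5)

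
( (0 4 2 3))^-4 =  ()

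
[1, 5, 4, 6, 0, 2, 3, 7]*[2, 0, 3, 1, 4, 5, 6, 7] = [0, 5, 4, 6, 2, 3, 1, 7]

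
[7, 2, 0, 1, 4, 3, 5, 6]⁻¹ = [2, 3, 1, 5, 4, 6, 7, 0]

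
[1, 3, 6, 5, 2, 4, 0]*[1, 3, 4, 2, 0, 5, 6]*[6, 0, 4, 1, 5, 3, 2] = [1, 4, 2, 3, 5, 6, 0]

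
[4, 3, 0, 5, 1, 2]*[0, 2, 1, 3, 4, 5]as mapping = [0→4, 1→3, 2→0, 3→5, 4→2, 5→1]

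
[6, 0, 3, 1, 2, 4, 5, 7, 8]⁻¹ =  [1, 3, 4, 2, 5, 6, 0, 7, 8]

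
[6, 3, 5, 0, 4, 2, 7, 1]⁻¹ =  [3, 7, 5, 1, 4, 2, 0, 6]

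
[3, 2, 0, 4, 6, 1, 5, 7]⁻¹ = [2, 5, 1, 0, 3, 6, 4, 7]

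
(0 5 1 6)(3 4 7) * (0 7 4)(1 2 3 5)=(0 1 6 7 5 2 3)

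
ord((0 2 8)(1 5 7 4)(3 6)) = 12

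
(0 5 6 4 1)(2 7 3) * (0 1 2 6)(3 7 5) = (0 3 6 4 2 5)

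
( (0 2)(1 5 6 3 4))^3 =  (0 2)(1 3 5 4 6)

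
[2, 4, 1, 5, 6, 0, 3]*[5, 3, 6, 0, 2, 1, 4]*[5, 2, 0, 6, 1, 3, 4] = [4, 0, 6, 2, 1, 3, 5]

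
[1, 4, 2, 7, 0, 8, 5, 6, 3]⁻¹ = [4, 0, 2, 8, 1, 6, 7, 3, 5]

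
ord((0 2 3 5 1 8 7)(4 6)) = 14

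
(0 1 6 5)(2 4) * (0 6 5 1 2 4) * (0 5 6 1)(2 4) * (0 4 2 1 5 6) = (0 2 6 4 1)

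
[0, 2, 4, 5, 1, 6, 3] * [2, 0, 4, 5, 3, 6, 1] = [2, 4, 3, 6, 0, 1, 5]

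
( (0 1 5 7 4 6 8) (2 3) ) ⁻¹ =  (0 8 6 4 7 5 1) (2 3) 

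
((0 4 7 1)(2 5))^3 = (0 1 7 4)(2 5)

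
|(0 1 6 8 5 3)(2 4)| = 6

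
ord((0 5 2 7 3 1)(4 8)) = 6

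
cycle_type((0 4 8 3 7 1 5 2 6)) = 9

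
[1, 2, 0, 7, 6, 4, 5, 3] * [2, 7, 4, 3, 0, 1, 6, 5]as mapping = [0→7, 1→4, 2→2, 3→5, 4→6, 5→0, 6→1, 7→3]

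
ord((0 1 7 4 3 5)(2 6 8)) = 6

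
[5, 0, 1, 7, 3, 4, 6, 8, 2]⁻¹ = [1, 2, 8, 4, 5, 0, 6, 3, 7]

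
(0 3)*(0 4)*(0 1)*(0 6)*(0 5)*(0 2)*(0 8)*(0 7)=(0 3 4 1 6 5 2 8 7)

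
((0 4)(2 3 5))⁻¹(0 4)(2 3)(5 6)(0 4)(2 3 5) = (0 4)(2 6)(3 5)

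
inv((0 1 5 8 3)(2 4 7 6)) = (0 3 8 5 1)(2 6 7 4)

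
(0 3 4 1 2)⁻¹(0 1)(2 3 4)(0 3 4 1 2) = (0 4 1)(2 3)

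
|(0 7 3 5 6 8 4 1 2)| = 9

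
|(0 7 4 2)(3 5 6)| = 12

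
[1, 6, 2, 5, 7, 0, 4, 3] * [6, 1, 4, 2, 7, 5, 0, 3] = [1, 0, 4, 5, 3, 6, 7, 2]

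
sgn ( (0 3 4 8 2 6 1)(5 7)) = -1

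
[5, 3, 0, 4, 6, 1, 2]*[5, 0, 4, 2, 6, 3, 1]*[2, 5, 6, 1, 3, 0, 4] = [1, 6, 0, 4, 5, 2, 3]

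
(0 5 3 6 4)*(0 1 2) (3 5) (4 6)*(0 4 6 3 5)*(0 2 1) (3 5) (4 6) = (0 3 4) (2 6 5) 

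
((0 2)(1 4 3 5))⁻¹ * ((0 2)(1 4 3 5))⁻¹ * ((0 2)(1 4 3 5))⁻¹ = (0 2)(1 4 3 5)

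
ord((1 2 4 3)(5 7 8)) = 12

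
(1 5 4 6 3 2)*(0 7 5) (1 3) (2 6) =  (0 7 5 4 2 3 6 1) 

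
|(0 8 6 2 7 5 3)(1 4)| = 14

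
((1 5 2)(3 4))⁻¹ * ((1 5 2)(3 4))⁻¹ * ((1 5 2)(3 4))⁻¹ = (3 4)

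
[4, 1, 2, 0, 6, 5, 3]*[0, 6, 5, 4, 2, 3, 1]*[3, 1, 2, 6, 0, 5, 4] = [2, 4, 5, 3, 1, 6, 0]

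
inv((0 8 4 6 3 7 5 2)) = (0 2 5 7 3 6 4 8)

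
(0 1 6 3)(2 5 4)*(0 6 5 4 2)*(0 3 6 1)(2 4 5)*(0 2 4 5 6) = (0 2 6)(1 4 3)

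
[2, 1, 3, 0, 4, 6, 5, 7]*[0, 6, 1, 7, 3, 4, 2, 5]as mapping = [0→1, 1→6, 2→7, 3→0, 4→3, 5→2, 6→4, 7→5]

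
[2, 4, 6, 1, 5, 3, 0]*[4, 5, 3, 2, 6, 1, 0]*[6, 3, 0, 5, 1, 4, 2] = [5, 2, 6, 4, 3, 0, 1]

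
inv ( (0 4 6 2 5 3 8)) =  (0 8 3 5 2 6 4)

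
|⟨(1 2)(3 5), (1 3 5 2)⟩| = 8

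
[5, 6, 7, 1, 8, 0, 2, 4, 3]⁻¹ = [5, 3, 6, 8, 7, 0, 1, 2, 4]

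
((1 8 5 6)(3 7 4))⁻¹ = (1 6 5 8)(3 4 7)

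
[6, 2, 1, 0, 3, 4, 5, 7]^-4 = [6, 1, 2, 0, 3, 4, 5, 7]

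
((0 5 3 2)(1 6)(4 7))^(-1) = (0 2 3 5)(1 6)(4 7)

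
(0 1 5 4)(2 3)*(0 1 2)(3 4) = (0 2 4 1 5 3)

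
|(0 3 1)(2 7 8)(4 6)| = 6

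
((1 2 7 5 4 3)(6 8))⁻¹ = (1 3 4 5 7 2)(6 8)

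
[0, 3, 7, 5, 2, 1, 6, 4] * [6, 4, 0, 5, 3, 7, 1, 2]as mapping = [0→6, 1→5, 2→2, 3→7, 4→0, 5→4, 6→1, 7→3]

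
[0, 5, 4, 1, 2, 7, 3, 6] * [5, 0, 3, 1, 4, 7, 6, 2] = [5, 7, 4, 0, 3, 2, 1, 6]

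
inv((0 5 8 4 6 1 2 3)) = (0 3 2 1 6 4 8 5)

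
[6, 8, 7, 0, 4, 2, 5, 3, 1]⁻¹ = [3, 8, 5, 7, 4, 6, 0, 2, 1]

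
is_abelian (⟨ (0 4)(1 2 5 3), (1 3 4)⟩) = no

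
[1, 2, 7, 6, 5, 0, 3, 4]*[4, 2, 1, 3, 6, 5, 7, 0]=[2, 1, 0, 7, 5, 4, 3, 6]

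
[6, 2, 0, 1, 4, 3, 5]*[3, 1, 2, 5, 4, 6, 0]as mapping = [0→0, 1→2, 2→3, 3→1, 4→4, 5→5, 6→6]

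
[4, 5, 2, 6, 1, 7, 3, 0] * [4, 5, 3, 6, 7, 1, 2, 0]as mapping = [0→7, 1→1, 2→3, 3→2, 4→5, 5→0, 6→6, 7→4]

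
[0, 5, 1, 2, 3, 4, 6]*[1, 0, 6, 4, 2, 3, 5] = [1, 3, 0, 6, 4, 2, 5]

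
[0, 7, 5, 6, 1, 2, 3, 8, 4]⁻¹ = [0, 4, 5, 6, 8, 2, 3, 1, 7]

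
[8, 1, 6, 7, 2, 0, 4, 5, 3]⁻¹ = [5, 1, 4, 8, 6, 7, 2, 3, 0]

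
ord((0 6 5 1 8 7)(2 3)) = 6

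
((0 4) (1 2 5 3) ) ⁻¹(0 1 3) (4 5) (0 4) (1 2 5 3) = (0 3) (1 4 2) 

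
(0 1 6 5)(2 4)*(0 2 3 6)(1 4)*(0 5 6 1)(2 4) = (0 2)(1 5 4 3)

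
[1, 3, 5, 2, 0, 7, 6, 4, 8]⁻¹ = [4, 0, 3, 1, 7, 2, 6, 5, 8]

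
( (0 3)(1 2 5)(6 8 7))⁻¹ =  (0 3)(1 5 2)(6 7 8)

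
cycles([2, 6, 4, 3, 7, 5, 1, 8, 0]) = (0 2 4 7 8)(1 6)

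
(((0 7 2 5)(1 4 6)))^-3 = (0 7 2 5)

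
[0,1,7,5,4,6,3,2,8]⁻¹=[0,1,7,6,4,3,5,2,8]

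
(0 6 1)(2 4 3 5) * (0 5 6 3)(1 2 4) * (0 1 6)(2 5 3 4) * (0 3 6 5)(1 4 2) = (0 2 5 1 6)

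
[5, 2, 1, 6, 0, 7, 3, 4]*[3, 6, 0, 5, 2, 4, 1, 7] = [4, 0, 6, 1, 3, 7, 5, 2]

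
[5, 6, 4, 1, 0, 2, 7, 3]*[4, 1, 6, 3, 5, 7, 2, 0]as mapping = [0→7, 1→2, 2→5, 3→1, 4→4, 5→6, 6→0, 7→3]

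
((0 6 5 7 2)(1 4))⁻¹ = (0 2 7 5 6)(1 4)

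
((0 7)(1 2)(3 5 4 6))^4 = ()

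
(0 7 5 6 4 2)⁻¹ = (0 2 4 6 5 7)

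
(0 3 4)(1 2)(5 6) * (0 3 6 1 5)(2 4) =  (0 6)(1 4 3 2 5)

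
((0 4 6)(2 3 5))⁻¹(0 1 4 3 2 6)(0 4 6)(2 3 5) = (0 4 1 6 5 3)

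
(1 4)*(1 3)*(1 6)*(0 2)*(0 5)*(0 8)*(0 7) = (0 2 5 8 7)(1 4 3 6)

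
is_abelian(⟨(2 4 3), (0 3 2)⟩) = no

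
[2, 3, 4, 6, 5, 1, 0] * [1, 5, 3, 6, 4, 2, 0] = [3, 6, 4, 0, 2, 5, 1]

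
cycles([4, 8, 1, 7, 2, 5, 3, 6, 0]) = (0 4 2 1 8) (3 7 6) 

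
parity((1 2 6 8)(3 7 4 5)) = even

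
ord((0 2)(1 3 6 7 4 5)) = 6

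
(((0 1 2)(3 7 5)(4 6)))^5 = (0 2 1)(3 5 7)(4 6)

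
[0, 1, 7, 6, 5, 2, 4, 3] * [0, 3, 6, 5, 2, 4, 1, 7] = [0, 3, 7, 1, 4, 6, 2, 5]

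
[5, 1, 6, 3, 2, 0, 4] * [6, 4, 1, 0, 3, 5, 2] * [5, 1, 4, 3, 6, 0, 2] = [0, 6, 4, 5, 1, 2, 3]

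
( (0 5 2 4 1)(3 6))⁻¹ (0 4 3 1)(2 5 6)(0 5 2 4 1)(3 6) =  (0 5 1 6)(2 3 4)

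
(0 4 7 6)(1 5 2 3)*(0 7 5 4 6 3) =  (0 6 7 3 1 4 5 2)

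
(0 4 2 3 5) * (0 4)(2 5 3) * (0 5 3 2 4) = (0 5)(2 4 3)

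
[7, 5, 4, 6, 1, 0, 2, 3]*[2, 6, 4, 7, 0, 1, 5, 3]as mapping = [0→3, 1→1, 2→0, 3→5, 4→6, 5→2, 6→4, 7→7]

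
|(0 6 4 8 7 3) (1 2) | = 6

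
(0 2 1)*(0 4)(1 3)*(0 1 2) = (1 4)(2 3)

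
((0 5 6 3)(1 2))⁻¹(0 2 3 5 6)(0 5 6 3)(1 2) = (0 6 3 5 1)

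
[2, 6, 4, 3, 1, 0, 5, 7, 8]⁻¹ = [5, 4, 0, 3, 2, 6, 1, 7, 8]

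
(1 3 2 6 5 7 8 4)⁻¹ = (1 4 8 7 5 6 2 3)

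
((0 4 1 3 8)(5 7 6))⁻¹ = (0 8 3 1 4)(5 6 7)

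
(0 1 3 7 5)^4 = (0 5 7 3 1)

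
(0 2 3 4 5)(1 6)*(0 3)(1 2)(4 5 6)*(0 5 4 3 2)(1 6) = (0 6)(1 3 4)(2 5)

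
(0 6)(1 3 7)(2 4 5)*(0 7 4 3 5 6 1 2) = (0 1 5)(2 3 4 6 7)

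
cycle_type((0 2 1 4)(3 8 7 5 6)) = 4.5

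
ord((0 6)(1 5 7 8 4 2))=6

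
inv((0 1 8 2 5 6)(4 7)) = (0 6 5 2 8 1)(4 7)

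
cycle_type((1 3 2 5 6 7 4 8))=8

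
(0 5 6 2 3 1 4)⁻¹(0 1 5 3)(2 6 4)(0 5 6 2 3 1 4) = (0 3 2)(1 5 4 6)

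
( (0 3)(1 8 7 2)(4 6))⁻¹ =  (0 3)(1 2 7 8)(4 6)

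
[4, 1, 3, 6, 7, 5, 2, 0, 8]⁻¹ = [7, 1, 6, 2, 0, 5, 3, 4, 8]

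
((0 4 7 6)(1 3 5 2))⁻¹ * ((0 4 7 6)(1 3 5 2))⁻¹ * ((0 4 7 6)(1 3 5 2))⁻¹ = (0 4 7 6)(1 3 5 2)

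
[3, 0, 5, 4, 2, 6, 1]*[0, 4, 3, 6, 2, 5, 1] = [6, 0, 5, 2, 3, 1, 4]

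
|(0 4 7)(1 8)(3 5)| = 6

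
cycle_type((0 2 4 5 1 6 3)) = 7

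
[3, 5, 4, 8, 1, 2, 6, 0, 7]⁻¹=[7, 4, 5, 0, 2, 1, 6, 8, 3]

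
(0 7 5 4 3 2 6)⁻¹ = (0 6 2 3 4 5 7)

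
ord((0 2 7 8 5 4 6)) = 7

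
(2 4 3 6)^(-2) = (2 3)(4 6)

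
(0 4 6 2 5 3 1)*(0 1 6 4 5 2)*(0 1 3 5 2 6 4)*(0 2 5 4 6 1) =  (0 5 4 2 1 3 6)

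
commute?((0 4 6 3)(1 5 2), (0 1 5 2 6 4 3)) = no:(0 4 6 3)(1 5 2)*(0 1 5 2 6 4 3) = (0 3 1 2 5 6), (0 1 5 2 6 4 3)*(0 4 6 3)(1 5 2) = (0 5 1 2 3 4)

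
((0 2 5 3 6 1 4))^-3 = (0 6 2 1 5 4 3)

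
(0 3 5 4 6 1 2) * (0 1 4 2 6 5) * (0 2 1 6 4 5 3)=(1 4 3 2 6 5) 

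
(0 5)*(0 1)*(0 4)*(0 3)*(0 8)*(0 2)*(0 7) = (0 5 1 4 3 8 2 7)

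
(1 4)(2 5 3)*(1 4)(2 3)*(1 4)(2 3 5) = (1 4)(3 5)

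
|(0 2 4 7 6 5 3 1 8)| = 9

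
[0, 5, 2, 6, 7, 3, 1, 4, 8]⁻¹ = [0, 6, 2, 5, 7, 1, 3, 4, 8]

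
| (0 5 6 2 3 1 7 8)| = 8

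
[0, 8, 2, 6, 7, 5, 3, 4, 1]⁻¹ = [0, 8, 2, 6, 7, 5, 3, 4, 1]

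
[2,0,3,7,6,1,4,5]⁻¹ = [1,5,0,2,6,7,4,3]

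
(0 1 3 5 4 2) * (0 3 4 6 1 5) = (0 5 6 1 4 2 3)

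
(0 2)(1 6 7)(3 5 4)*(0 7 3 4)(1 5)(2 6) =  (0 6 3 1 2 7 5)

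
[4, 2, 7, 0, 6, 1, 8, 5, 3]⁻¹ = [3, 5, 1, 8, 0, 7, 4, 2, 6]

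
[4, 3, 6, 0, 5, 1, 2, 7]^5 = [0, 1, 6, 3, 4, 5, 2, 7]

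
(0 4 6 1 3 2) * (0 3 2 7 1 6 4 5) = (0 5)(1 2 3 7)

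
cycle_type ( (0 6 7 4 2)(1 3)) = 2.5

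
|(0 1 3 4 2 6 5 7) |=8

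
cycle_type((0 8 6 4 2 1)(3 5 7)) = 3.6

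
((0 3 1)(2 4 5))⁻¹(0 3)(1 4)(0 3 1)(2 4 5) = (0 5)(1 3)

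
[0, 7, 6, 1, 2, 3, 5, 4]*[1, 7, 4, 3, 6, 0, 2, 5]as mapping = [0→1, 1→5, 2→2, 3→7, 4→4, 5→3, 6→0, 7→6]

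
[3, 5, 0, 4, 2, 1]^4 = [0, 1, 2, 3, 4, 5]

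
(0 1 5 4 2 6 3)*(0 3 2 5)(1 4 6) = (0 4 5 6 2 1)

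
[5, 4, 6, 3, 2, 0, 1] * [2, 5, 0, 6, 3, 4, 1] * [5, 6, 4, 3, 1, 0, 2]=[1, 3, 6, 2, 5, 4, 0]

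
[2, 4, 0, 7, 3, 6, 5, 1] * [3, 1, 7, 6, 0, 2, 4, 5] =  [7, 0, 3, 5, 6, 4, 2, 1]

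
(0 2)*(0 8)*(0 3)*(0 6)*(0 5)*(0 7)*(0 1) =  (0 2 8 3 6 5 7 1)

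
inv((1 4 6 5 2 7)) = (1 7 2 5 6 4)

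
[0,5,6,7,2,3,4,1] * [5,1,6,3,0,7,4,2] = [5,7,4,2,6,3,0,1]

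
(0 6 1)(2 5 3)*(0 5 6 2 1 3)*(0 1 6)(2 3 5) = (0 3 6 5 1 2)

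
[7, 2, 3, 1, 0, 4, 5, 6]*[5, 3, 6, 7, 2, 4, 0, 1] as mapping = [0→1, 1→6, 2→7, 3→3, 4→5, 5→2, 6→4, 7→0] 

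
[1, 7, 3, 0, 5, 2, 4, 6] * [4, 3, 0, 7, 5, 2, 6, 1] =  [3, 1, 7, 4, 2, 0, 5, 6]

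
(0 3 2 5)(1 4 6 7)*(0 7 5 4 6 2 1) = (0 3 1 6 5 7)(2 4)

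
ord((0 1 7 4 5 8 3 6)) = 8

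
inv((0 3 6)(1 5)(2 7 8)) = (0 6 3)(1 5)(2 8 7)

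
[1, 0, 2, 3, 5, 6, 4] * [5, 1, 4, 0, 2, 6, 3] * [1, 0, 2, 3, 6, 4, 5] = [0, 4, 6, 1, 5, 3, 2]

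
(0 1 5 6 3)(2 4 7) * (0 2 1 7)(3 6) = (0 7 1 5 3 2 4)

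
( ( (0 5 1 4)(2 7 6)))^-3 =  (0 5 1 4)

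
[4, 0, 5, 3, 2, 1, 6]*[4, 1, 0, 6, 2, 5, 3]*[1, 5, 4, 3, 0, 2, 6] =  [4, 0, 2, 6, 1, 5, 3]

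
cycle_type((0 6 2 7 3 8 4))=7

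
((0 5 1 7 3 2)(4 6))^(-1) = (0 2 3 7 1 5)(4 6)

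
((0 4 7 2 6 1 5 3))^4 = (0 6)(1 4)(2 3)(5 7)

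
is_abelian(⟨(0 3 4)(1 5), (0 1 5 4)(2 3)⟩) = no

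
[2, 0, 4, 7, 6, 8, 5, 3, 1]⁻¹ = [1, 8, 0, 7, 2, 6, 4, 3, 5]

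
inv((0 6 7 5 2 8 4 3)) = (0 3 4 8 2 5 7 6)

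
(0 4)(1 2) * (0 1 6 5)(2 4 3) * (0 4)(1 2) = (0 3 1)(2 6 5 4)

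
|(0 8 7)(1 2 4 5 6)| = 15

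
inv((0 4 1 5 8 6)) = (0 6 8 5 1 4)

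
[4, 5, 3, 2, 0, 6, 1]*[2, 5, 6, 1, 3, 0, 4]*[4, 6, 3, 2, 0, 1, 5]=[2, 4, 6, 5, 3, 0, 1]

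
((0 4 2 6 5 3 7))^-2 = (0 3 6 4 7 5 2)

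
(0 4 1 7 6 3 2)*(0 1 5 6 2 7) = (0 4 5 6 3 7 2 1)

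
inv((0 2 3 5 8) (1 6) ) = (0 8 5 3 2) (1 6) 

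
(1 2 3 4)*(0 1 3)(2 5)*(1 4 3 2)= (0 4 2)(1 5)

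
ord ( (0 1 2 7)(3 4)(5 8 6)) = 12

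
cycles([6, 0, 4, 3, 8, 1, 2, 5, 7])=(0 6 2 4 8 7 5 1)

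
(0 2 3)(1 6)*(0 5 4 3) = (0 2)(1 6)(3 5 4)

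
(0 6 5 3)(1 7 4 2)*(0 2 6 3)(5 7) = (0 3 2 1 5)(4 6 7)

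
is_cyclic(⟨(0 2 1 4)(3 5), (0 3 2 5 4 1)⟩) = no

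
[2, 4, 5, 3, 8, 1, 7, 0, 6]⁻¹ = [7, 5, 0, 3, 1, 2, 8, 6, 4]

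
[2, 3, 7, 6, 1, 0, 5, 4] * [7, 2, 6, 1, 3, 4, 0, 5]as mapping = [0→6, 1→1, 2→5, 3→0, 4→2, 5→7, 6→4, 7→3]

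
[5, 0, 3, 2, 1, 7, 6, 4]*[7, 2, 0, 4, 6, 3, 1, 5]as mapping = [0→3, 1→7, 2→4, 3→0, 4→2, 5→5, 6→1, 7→6]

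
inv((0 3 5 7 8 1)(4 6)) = (0 1 8 7 5 3)(4 6)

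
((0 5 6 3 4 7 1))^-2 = (0 7 3 5 1 4 6)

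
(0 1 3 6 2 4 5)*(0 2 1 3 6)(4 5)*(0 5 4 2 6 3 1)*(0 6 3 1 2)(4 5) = (0 2 5 3 4)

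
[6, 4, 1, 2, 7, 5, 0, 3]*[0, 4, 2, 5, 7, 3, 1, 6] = [1, 7, 4, 2, 6, 3, 0, 5]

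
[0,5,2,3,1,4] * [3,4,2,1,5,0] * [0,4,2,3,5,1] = [3,0,2,4,5,1]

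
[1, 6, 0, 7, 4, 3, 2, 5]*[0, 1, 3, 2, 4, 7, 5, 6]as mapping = [0→1, 1→5, 2→0, 3→6, 4→4, 5→2, 6→3, 7→7]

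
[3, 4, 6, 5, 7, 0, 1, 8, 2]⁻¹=[5, 6, 8, 0, 1, 3, 2, 4, 7]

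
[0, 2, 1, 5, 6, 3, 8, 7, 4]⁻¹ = [0, 2, 1, 5, 8, 3, 4, 7, 6]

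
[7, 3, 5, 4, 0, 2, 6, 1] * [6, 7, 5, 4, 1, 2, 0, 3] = [3, 4, 2, 1, 6, 5, 0, 7]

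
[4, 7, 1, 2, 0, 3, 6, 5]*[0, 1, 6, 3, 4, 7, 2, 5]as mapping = [0→4, 1→5, 2→1, 3→6, 4→0, 5→3, 6→2, 7→7]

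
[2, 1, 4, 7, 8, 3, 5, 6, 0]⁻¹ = [8, 1, 0, 5, 2, 6, 7, 3, 4]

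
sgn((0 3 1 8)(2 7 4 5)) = 1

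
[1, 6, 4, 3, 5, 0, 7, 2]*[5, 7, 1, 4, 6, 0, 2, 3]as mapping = [0→7, 1→2, 2→6, 3→4, 4→0, 5→5, 6→3, 7→1]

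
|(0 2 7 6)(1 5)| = 4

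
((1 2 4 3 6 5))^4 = (1 6 4)(2 5 3)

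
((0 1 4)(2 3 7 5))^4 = (0 1 4)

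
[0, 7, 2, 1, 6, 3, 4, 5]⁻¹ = [0, 3, 2, 5, 6, 7, 4, 1]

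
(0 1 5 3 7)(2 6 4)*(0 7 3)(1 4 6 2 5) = (0 4 5)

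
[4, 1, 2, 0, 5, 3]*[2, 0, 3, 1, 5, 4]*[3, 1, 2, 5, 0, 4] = [4, 3, 5, 2, 0, 1]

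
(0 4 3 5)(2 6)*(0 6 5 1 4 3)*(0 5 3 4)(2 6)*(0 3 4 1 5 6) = (0 1 3 5 2 4 6)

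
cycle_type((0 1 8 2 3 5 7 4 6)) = 9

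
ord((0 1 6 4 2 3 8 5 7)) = 9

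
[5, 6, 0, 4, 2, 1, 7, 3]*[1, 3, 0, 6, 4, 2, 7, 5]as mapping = [0→2, 1→7, 2→1, 3→4, 4→0, 5→3, 6→5, 7→6]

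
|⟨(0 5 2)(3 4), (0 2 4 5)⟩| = 120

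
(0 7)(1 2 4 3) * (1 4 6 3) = (0 7)(1 2 6 3 4)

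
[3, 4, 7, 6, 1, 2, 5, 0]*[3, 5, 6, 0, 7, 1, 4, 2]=[0, 7, 2, 4, 5, 6, 1, 3]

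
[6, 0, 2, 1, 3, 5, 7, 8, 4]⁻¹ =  [1, 3, 2, 4, 8, 5, 0, 6, 7]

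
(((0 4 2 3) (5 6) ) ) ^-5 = (0 3 2 4) (5 6) 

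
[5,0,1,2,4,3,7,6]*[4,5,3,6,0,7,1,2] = [7,4,5,3,0,6,2,1]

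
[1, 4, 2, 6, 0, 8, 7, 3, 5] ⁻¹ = [4, 0, 2, 7, 1, 8, 3, 6, 5] 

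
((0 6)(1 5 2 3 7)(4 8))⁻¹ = (0 6)(1 7 3 2 5)(4 8)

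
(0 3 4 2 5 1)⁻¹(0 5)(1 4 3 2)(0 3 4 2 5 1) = (0 2 4 5)(1 3)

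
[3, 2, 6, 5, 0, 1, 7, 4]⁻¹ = [4, 5, 1, 0, 7, 3, 2, 6]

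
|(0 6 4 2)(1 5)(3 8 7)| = 12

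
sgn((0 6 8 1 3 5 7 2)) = -1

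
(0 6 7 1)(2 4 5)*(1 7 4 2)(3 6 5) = (0 5 1)(3 6 4)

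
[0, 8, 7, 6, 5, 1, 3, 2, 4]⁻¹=[0, 5, 7, 6, 8, 4, 3, 2, 1]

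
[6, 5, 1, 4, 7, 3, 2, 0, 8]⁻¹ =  [7, 2, 6, 5, 3, 1, 0, 4, 8]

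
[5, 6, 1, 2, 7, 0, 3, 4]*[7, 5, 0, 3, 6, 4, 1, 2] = [4, 1, 5, 0, 2, 7, 3, 6]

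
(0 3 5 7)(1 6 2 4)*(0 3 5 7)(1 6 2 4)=(0 5)(1 2)(3 7)(4 6)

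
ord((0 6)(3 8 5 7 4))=10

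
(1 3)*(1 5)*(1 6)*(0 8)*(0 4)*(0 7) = (0 8 4 7) (1 3 5 6) 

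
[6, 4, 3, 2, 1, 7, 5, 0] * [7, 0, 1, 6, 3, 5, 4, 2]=[4, 3, 6, 1, 0, 2, 5, 7]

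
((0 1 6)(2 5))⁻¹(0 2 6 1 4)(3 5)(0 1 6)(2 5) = (0 6 4 1 5)(2 3)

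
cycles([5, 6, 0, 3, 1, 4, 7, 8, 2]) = (0 5 4 1 6 7 8 2)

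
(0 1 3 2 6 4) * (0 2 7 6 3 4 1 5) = (0 5)(1 4 2 3 7 6)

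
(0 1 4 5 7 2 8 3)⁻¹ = (0 3 8 2 7 5 4 1)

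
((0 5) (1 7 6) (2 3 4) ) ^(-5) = (0 5) (1 7 6) (2 3 4) 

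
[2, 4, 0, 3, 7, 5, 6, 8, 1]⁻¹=[2, 8, 0, 3, 1, 5, 6, 4, 7]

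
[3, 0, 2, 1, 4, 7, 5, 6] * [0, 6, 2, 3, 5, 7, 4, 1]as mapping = [0→3, 1→0, 2→2, 3→6, 4→5, 5→1, 6→7, 7→4]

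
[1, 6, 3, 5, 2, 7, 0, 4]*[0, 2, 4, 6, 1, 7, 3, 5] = [2, 3, 6, 7, 4, 5, 0, 1] 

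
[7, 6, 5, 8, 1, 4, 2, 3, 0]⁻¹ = [8, 4, 6, 7, 5, 2, 1, 0, 3]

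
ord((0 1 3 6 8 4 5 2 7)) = 9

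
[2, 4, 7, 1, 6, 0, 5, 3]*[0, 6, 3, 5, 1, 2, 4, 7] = [3, 1, 7, 6, 4, 0, 2, 5]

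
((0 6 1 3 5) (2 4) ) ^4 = (0 5 3 1 6) 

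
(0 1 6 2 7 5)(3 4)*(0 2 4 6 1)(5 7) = (2 5)(3 6 4)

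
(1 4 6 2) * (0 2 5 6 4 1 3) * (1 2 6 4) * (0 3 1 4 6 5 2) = (0 5 6 2 1)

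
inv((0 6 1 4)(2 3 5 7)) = (0 4 1 6)(2 7 5 3)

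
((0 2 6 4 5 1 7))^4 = (0 5 2 1 6 7 4)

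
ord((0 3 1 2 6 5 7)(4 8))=14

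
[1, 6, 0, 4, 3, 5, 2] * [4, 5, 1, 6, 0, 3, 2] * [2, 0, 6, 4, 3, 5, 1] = [5, 6, 3, 2, 1, 4, 0]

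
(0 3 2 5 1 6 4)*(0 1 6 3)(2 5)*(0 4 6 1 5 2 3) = (0 4 5 1)(2 3)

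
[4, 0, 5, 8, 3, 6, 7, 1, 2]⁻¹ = [1, 7, 8, 4, 0, 2, 5, 6, 3]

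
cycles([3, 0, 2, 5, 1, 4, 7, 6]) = (0 3 5 4 1)(6 7)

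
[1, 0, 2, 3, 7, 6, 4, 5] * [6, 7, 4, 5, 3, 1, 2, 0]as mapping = [0→7, 1→6, 2→4, 3→5, 4→0, 5→2, 6→3, 7→1]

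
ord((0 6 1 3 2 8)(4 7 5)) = 6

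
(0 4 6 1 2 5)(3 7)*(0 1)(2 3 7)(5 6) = (0 4 5 1 3 2 6)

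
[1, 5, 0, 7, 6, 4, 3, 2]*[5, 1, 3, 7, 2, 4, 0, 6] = [1, 4, 5, 6, 0, 2, 7, 3]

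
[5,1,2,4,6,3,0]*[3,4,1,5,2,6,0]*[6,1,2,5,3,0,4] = [4,3,1,2,6,0,5]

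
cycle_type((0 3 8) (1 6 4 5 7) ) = 3.5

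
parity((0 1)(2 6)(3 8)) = odd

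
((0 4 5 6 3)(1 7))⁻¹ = (0 3 6 5 4)(1 7)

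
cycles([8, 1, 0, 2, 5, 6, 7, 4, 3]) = (0 8 3 2)(4 5 6 7)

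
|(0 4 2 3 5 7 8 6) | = 8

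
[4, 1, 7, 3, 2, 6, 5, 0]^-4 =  [0, 1, 2, 3, 4, 5, 6, 7]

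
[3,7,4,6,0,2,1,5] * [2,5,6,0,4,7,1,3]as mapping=[0→0,1→3,2→4,3→1,4→2,5→6,6→5,7→7]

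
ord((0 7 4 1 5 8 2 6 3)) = 9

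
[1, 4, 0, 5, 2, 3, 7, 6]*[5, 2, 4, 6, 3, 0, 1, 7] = [2, 3, 5, 0, 4, 6, 7, 1]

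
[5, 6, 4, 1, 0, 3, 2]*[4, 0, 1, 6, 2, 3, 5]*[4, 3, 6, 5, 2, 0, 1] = [5, 0, 6, 4, 2, 1, 3]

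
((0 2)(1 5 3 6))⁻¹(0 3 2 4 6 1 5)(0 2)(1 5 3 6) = (0 4 1 5 3 2 6)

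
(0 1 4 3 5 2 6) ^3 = (0 3 6 4 2 1 5) 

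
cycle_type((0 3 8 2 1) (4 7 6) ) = 3.5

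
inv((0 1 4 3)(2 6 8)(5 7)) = (0 3 4 1)(2 8 6)(5 7)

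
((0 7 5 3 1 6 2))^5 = (0 6 3 7 2 1 5)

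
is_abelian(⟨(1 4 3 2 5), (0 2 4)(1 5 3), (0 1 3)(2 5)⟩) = no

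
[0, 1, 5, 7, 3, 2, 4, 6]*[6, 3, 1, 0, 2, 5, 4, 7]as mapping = [0→6, 1→3, 2→5, 3→7, 4→0, 5→1, 6→2, 7→4]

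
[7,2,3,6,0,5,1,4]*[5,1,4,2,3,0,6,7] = [7,4,2,6,5,0,1,3]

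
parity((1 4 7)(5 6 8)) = even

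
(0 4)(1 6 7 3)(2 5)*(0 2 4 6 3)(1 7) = (0 6 1 3 7)(2 5 4)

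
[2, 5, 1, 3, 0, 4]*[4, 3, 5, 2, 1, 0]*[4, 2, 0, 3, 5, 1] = [1, 4, 3, 0, 5, 2]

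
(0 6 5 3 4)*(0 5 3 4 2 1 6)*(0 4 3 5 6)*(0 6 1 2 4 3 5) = (0 3 4 1 6)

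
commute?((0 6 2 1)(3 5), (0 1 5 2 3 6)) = no:(0 6 2 1)(3 5) * (0 1 5 2 3 6) = (2 5 6 3), (0 1 5 2 3 6) * (0 6 2 1)(3 5) = (1 3 2 5)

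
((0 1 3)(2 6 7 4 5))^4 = (0 1 3)(2 5 4 7 6)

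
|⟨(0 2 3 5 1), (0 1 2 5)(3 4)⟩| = 360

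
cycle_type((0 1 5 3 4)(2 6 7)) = 3.5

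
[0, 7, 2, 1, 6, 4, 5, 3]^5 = [0, 3, 2, 7, 5, 6, 4, 1]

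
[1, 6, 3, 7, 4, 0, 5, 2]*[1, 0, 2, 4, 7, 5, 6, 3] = [0, 6, 4, 3, 7, 1, 5, 2] 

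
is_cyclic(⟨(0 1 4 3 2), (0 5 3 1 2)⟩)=no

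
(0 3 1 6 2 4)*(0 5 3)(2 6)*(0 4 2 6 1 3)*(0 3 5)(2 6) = (0 4)(1 2 6)(3 5)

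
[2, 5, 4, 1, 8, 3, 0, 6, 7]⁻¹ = [6, 3, 0, 5, 2, 1, 7, 8, 4]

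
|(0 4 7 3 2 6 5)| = 7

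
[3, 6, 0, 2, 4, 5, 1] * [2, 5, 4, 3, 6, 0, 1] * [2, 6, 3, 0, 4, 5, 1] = [0, 6, 3, 4, 1, 2, 5]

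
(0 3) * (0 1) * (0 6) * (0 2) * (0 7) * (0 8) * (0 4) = (0 3 1 6 2 7 8 4)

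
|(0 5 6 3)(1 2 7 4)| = 4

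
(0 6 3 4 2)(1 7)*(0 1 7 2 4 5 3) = (0 6)(1 2)(3 5)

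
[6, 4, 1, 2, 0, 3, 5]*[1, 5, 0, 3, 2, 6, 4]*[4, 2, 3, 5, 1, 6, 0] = [1, 3, 6, 4, 2, 5, 0]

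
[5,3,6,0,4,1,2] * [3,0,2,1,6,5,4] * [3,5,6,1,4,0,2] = [0,5,4,1,2,3,6]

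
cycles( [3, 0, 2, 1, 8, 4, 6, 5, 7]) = (0 3 1)(4 8 7 5)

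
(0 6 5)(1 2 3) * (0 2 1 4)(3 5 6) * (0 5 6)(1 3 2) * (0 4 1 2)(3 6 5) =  (1 6 4 3)(2 5)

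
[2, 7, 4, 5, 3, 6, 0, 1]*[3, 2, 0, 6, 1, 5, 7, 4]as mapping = [0→0, 1→4, 2→1, 3→5, 4→6, 5→7, 6→3, 7→2]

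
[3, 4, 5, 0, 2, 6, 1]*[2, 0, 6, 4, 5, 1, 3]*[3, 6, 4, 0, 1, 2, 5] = [1, 2, 6, 4, 5, 0, 3]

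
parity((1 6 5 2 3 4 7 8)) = odd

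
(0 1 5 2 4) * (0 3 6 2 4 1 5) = (0 5 4 3 6 2 1)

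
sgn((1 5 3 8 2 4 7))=1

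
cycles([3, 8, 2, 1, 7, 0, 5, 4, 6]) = (0 3 1 8 6 5) (4 7) 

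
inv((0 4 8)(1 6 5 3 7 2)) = (0 8 4)(1 2 7 3 5 6)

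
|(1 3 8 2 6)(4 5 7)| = 15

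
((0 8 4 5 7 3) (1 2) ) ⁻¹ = (0 3 7 5 4 8) (1 2) 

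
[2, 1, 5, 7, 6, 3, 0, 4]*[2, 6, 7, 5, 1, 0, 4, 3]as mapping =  [0→7, 1→6, 2→0, 3→3, 4→4, 5→5, 6→2, 7→1]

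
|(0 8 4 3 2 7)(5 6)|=6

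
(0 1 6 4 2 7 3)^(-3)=(0 2 1 7 6 3 4)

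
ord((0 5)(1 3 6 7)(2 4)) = 4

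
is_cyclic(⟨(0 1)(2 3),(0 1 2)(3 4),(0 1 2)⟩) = no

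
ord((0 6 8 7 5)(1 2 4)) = 15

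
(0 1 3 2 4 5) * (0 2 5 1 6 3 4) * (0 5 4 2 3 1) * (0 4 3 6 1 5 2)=(0 1)(5 6)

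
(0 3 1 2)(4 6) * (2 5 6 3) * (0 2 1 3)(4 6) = (0 1 5 4)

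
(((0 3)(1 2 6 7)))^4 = ()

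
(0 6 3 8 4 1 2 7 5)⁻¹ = (0 5 7 2 1 4 8 3 6)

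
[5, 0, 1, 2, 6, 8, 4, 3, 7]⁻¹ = [1, 2, 3, 7, 6, 0, 4, 8, 5]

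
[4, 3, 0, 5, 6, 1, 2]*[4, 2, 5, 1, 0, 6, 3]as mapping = [0→0, 1→1, 2→4, 3→6, 4→3, 5→2, 6→5]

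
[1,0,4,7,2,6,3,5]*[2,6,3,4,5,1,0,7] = [6,2,5,7,3,0,4,1]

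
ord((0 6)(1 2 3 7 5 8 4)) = 14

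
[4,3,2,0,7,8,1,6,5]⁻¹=[3,6,2,1,0,8,7,4,5]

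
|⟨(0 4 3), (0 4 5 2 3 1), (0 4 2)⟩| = 720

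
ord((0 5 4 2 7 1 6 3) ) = 8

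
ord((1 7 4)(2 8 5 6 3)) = 15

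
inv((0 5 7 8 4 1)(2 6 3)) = (0 1 4 8 7 5)(2 3 6)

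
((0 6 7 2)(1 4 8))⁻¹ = (0 2 7 6)(1 8 4)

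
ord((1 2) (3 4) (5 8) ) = 2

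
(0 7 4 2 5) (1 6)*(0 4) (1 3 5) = (0 7) (1 6 3 5 4 2) 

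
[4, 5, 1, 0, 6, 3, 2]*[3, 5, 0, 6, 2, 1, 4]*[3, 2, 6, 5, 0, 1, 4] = [6, 2, 1, 5, 0, 4, 3]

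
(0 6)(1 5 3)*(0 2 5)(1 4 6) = (0 1)(2 5 3 4 6)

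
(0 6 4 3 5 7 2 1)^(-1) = (0 1 2 7 5 3 4 6)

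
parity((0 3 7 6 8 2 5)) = even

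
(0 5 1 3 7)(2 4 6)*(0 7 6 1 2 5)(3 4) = (1 4)(2 3 6 5)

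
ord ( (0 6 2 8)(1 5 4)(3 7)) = 12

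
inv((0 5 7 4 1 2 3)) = (0 3 2 1 4 7 5)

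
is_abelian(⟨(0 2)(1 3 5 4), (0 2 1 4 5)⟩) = no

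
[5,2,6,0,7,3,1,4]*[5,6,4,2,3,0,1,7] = [0,4,1,5,7,2,6,3]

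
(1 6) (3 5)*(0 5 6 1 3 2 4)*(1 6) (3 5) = (0 3 1 6 5 2 4) 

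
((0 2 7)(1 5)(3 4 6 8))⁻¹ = (0 7 2)(1 5)(3 8 6 4)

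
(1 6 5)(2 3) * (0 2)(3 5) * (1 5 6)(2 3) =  (0 3)(2 6)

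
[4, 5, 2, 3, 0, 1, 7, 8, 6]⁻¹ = [4, 5, 2, 3, 0, 1, 8, 6, 7]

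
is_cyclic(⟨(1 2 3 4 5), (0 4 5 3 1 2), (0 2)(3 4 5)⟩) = no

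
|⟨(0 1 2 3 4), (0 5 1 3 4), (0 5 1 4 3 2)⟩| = 720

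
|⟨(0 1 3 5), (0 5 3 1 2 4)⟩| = 720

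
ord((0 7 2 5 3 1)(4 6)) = 6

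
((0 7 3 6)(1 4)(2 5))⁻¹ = (0 6 3 7)(1 4)(2 5)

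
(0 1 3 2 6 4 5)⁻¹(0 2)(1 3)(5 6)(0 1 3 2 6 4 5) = (0 4)(1 6)(2 3)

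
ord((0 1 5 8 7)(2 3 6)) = 15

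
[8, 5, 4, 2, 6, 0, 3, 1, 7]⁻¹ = [5, 7, 3, 6, 2, 1, 4, 8, 0]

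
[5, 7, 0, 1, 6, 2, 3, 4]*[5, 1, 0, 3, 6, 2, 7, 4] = [2, 4, 5, 1, 7, 0, 3, 6]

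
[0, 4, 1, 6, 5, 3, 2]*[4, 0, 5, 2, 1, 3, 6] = [4, 1, 0, 6, 3, 2, 5]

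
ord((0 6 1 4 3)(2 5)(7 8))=10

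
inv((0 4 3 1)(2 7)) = (0 1 3 4)(2 7)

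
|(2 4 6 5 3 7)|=6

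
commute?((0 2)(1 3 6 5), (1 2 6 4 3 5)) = no:(0 2)(1 3 6 5) * (1 2 6 4 3 5) = (0 6 1 5 2)(3 4), (1 2 6 4 3 5) * (0 2)(1 3 6 5) = (0 2 5 3 1)(4 6)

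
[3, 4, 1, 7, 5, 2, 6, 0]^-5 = [3, 2, 5, 7, 1, 4, 6, 0]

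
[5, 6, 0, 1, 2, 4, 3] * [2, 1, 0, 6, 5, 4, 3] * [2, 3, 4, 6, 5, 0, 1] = [5, 6, 4, 3, 2, 0, 1]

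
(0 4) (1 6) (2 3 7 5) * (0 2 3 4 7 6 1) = (0 7 5 3 6) (2 4) 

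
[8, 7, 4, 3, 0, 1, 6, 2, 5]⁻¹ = [4, 5, 7, 3, 2, 8, 6, 1, 0]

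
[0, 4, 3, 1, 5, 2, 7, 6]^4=[0, 3, 5, 2, 1, 4, 6, 7]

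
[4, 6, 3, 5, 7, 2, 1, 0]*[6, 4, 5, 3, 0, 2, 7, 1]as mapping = [0→0, 1→7, 2→3, 3→2, 4→1, 5→5, 6→4, 7→6]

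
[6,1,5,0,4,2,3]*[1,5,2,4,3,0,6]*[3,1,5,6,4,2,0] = [0,2,3,1,6,5,4]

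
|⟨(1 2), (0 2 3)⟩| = 24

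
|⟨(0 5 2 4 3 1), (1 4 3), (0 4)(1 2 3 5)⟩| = 720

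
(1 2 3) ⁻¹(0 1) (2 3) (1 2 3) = (0 2) (1 3) 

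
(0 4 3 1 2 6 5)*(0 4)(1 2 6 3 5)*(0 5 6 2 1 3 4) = (0 5)(1 2 4 6 3)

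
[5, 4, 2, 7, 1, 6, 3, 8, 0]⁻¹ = [8, 4, 2, 6, 1, 0, 5, 3, 7]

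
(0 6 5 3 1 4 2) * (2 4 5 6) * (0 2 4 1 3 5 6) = (0 4 1 6)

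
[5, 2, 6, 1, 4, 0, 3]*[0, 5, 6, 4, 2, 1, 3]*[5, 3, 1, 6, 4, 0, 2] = [3, 2, 6, 0, 1, 5, 4]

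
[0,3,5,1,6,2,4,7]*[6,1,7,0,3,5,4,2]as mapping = [0→6,1→0,2→5,3→1,4→4,5→7,6→3,7→2]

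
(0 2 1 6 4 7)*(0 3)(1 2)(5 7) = (0 1 6 4 5 7 3)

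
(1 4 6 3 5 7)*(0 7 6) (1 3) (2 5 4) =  (0 7 3 4) (1 2 5 6) 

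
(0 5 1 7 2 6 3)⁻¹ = (0 3 6 2 7 1 5)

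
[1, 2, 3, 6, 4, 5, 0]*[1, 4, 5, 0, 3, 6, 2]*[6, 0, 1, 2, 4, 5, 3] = [4, 5, 6, 1, 2, 3, 0]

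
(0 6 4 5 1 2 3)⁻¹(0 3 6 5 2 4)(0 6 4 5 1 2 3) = (0 4 1 3 5 6)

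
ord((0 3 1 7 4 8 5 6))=8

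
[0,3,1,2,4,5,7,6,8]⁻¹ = [0,2,3,1,4,5,7,6,8]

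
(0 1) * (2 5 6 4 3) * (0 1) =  (2 5 6 4 3)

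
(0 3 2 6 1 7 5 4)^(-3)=(0 7 2 4 1 3 5 6)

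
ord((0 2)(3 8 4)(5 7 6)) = 6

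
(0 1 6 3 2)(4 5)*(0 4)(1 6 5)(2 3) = (0 6 2 4 1 5)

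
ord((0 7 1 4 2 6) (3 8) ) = 6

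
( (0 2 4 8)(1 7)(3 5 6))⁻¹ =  (0 8 4 2)(1 7)(3 6 5)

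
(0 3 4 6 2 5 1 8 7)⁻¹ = (0 7 8 1 5 2 6 4 3)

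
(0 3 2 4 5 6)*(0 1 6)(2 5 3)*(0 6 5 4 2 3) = (0 3 4)(1 5 6)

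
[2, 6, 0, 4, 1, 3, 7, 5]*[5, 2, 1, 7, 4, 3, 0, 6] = [1, 0, 5, 4, 2, 7, 6, 3]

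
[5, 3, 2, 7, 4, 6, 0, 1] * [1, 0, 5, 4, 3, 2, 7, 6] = [2, 4, 5, 6, 3, 7, 1, 0]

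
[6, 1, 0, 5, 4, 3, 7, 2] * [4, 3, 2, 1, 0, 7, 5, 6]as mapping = [0→5, 1→3, 2→4, 3→7, 4→0, 5→1, 6→6, 7→2]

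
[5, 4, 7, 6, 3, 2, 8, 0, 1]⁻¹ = [7, 8, 5, 4, 1, 0, 3, 2, 6]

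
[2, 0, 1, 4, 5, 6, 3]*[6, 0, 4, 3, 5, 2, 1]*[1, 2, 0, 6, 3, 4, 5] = [3, 5, 1, 4, 0, 2, 6]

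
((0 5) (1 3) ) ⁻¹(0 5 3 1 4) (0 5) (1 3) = (0 1 3 4 5) 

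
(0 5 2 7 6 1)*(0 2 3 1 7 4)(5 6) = (0 6 7 5 3 1 2 4)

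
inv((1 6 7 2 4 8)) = (1 8 4 2 7 6)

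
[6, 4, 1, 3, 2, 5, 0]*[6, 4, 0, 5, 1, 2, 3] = [3, 1, 4, 5, 0, 2, 6]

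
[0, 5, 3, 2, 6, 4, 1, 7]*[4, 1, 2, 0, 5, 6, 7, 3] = [4, 6, 0, 2, 7, 5, 1, 3]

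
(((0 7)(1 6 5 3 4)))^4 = (1 4 3 5 6)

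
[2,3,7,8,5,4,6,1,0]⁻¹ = [8,7,0,1,5,4,6,2,3]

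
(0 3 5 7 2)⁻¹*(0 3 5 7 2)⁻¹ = (0 7 3 2 5)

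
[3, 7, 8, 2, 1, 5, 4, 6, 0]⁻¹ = [8, 4, 3, 0, 6, 5, 7, 1, 2]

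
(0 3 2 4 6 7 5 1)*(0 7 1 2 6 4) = (0 3 6 1 7 5 2) 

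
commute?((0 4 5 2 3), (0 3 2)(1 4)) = no:(0 4 5 2 3)*(0 3 2)(1 4) = (0 1 4 5), (0 3 2)(1 4)*(0 4 5 2 3) = (1 5 2 4)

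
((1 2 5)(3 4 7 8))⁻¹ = (1 5 2)(3 8 7 4)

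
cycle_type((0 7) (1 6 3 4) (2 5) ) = 2^2.4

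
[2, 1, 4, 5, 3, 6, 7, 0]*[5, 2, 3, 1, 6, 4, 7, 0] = [3, 2, 6, 4, 1, 7, 0, 5] 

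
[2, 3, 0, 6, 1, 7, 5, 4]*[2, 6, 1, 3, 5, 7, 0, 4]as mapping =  [0→1, 1→3, 2→2, 3→0, 4→6, 5→4, 6→7, 7→5]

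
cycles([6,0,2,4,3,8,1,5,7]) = (0 6 1) (3 4) (5 8 7) 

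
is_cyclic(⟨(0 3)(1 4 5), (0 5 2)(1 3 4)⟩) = no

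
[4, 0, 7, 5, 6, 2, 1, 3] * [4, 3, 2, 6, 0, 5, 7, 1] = [0, 4, 1, 5, 7, 2, 3, 6]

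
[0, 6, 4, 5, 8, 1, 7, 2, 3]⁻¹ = [0, 5, 7, 8, 2, 3, 1, 6, 4]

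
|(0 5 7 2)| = 4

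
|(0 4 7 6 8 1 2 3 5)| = 9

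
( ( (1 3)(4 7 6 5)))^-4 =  ()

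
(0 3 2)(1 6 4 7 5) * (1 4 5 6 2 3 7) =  (0 7 6 5 4 1 2)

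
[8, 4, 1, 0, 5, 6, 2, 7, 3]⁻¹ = [3, 2, 6, 8, 1, 4, 5, 7, 0]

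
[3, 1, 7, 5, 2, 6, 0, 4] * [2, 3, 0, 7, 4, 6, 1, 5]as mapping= [0→7, 1→3, 2→5, 3→6, 4→0, 5→1, 6→2, 7→4]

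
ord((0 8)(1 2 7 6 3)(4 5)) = 10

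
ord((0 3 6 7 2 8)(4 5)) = 6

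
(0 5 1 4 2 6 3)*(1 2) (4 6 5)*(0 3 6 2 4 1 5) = (0 1 2) (4 5) 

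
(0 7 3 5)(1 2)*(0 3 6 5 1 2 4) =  (0 7 6 5 3 1 4)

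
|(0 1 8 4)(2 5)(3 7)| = 4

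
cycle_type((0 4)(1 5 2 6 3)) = 2.5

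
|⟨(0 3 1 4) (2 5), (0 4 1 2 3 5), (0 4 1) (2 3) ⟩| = 720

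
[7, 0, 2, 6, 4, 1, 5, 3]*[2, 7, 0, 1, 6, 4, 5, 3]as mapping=[0→3, 1→2, 2→0, 3→5, 4→6, 5→7, 6→4, 7→1]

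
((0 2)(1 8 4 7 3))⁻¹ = (0 2)(1 3 7 4 8)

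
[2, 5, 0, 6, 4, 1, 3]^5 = [2, 5, 0, 6, 4, 1, 3]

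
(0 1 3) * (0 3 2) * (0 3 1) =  (1 2 3)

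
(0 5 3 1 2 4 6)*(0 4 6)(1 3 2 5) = (0 1 5 2 6 4)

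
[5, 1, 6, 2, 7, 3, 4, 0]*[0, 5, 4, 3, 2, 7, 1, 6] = [7, 5, 1, 4, 6, 3, 2, 0]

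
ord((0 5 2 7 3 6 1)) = 7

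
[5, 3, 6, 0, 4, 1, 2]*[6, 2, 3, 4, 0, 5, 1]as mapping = [0→5, 1→4, 2→1, 3→6, 4→0, 5→2, 6→3]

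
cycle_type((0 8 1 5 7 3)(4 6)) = 2.6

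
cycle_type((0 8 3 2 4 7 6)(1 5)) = 2.7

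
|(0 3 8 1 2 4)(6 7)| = 6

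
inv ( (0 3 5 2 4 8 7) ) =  (0 7 8 4 2 5 3) 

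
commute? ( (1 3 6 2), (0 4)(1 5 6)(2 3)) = no: (1 3 6 2)*(0 4)(1 5 6)(2 3) = (0 4)(1 2 5 6 3), (0 4)(1 5 6)(2 3)*(1 3 6 2) = (0 4)(1 5 2 6 3)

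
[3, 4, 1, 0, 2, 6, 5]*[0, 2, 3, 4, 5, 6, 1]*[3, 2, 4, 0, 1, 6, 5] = [1, 6, 4, 3, 0, 2, 5]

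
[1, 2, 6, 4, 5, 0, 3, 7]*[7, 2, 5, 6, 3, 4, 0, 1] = [2, 5, 0, 3, 4, 7, 6, 1]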